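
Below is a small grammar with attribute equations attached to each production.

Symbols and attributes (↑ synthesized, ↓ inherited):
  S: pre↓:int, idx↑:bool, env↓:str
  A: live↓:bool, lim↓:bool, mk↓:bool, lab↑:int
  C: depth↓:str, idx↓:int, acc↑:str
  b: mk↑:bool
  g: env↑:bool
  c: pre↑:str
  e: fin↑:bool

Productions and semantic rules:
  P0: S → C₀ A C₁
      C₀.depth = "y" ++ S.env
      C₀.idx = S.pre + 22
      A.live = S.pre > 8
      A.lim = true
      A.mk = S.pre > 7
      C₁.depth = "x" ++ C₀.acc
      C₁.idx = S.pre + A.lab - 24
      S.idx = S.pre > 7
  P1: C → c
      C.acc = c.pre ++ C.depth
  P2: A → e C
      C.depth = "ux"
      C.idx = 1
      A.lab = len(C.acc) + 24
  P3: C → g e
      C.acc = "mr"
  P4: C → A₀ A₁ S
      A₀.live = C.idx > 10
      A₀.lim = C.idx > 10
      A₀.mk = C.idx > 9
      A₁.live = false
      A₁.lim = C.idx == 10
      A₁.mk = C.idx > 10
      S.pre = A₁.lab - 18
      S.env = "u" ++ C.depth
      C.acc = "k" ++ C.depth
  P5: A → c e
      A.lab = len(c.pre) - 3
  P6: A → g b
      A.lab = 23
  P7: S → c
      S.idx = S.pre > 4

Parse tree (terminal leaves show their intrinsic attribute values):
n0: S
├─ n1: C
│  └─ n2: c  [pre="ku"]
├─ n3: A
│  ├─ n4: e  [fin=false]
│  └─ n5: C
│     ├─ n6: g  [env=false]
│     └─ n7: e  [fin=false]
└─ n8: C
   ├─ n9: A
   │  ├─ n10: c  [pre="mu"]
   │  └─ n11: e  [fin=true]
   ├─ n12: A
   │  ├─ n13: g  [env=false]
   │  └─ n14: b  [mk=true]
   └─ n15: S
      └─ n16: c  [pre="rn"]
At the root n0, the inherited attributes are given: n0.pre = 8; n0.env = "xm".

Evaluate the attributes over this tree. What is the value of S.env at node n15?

1. n0.pre = 8  [given at root]
2. n0.env = "xm"  [given at root]
3. n1.depth = "yxm"  ["y" ++ S.env]
4. n1.idx = 30  [S.pre + 22]
5. n2.pre = "ku"  [terminal]
6. n1.acc = "kuyxm"  [c.pre ++ C.depth]
7. n3.live = false  [S.pre > 8]
8. n3.lim = true  [true]
9. n3.mk = true  [S.pre > 7]
10. n4.fin = false  [terminal]
11. n5.depth = "ux"  ["ux"]
12. n5.idx = 1  [1]
13. n6.env = false  [terminal]
14. n7.fin = false  [terminal]
15. n5.acc = "mr"  ["mr"]
16. n3.lab = 26  [len(C.acc) + 24]
17. n8.depth = "xkuyxm"  ["x" ++ C₀.acc]
18. n8.idx = 10  [S.pre + A.lab - 24]
19. n9.live = false  [C.idx > 10]
20. n9.lim = false  [C.idx > 10]
21. n9.mk = true  [C.idx > 9]
22. n10.pre = "mu"  [terminal]
23. n11.fin = true  [terminal]
24. n9.lab = -1  [len(c.pre) - 3]
25. n12.live = false  [false]
26. n12.lim = true  [C.idx == 10]
27. n12.mk = false  [C.idx > 10]
28. n13.env = false  [terminal]
29. n14.mk = true  [terminal]
30. n12.lab = 23  [23]
31. n15.pre = 5  [A₁.lab - 18]
32. n15.env = "uxkuyxm"  ["u" ++ C.depth]
33. n16.pre = "rn"  [terminal]
34. n15.idx = true  [S.pre > 4]
35. n8.acc = "kxkuyxm"  ["k" ++ C.depth]
36. n0.idx = true  [S.pre > 7]

"uxkuyxm"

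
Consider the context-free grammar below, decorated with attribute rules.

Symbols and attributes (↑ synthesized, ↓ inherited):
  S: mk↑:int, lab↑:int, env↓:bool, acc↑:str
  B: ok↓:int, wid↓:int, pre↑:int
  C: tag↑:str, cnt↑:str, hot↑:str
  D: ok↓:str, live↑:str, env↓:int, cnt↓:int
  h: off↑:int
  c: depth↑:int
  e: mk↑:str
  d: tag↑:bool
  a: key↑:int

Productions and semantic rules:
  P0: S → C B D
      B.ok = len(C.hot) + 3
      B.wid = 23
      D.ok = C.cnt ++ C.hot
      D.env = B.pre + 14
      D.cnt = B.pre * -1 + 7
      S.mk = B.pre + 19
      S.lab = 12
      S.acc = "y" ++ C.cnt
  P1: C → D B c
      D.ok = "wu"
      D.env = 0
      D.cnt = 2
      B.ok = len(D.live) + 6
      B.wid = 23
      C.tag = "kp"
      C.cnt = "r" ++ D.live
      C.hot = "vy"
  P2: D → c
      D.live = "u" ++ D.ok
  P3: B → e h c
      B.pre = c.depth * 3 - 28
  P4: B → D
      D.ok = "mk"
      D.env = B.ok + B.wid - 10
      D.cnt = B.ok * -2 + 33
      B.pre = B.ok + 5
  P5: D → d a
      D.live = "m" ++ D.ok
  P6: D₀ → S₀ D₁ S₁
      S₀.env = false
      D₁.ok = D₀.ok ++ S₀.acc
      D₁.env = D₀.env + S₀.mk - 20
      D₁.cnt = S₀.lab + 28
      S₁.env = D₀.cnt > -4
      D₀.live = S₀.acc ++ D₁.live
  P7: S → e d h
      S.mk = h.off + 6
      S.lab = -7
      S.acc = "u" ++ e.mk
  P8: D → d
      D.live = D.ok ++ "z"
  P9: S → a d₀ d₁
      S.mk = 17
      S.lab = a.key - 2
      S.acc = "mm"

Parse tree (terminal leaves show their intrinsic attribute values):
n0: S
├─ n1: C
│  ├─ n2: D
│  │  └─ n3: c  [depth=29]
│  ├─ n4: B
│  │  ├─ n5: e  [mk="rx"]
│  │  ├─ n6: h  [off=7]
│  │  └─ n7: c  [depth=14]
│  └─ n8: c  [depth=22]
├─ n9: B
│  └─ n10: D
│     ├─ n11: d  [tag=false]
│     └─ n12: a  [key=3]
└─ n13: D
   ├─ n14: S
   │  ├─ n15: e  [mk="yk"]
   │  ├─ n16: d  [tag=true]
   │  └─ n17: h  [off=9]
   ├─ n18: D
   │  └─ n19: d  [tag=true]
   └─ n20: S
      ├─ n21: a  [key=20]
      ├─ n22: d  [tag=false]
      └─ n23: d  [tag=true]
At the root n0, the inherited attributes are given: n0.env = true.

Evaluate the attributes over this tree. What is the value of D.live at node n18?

1. n0.env = true  [given at root]
2. n2.ok = "wu"  ["wu"]
3. n2.env = 0  [0]
4. n2.cnt = 2  [2]
5. n3.depth = 29  [terminal]
6. n2.live = "uwu"  ["u" ++ D.ok]
7. n4.ok = 9  [len(D.live) + 6]
8. n4.wid = 23  [23]
9. n5.mk = "rx"  [terminal]
10. n6.off = 7  [terminal]
11. n7.depth = 14  [terminal]
12. n4.pre = 14  [c.depth * 3 - 28]
13. n8.depth = 22  [terminal]
14. n1.tag = "kp"  ["kp"]
15. n1.cnt = "ruwu"  ["r" ++ D.live]
16. n1.hot = "vy"  ["vy"]
17. n9.ok = 5  [len(C.hot) + 3]
18. n9.wid = 23  [23]
19. n10.ok = "mk"  ["mk"]
20. n10.env = 18  [B.ok + B.wid - 10]
21. n10.cnt = 23  [B.ok * -2 + 33]
22. n11.tag = false  [terminal]
23. n12.key = 3  [terminal]
24. n10.live = "mmk"  ["m" ++ D.ok]
25. n9.pre = 10  [B.ok + 5]
26. n13.ok = "ruwuvy"  [C.cnt ++ C.hot]
27. n13.env = 24  [B.pre + 14]
28. n13.cnt = -3  [B.pre * -1 + 7]
29. n14.env = false  [false]
30. n15.mk = "yk"  [terminal]
31. n16.tag = true  [terminal]
32. n17.off = 9  [terminal]
33. n14.mk = 15  [h.off + 6]
34. n14.lab = -7  [-7]
35. n14.acc = "uyk"  ["u" ++ e.mk]
36. n18.ok = "ruwuvyuyk"  [D₀.ok ++ S₀.acc]
37. n18.env = 19  [D₀.env + S₀.mk - 20]
38. n18.cnt = 21  [S₀.lab + 28]
39. n19.tag = true  [terminal]
40. n18.live = "ruwuvyuykz"  [D.ok ++ "z"]
41. n20.env = true  [D₀.cnt > -4]
42. n21.key = 20  [terminal]
43. n22.tag = false  [terminal]
44. n23.tag = true  [terminal]
45. n20.mk = 17  [17]
46. n20.lab = 18  [a.key - 2]
47. n20.acc = "mm"  ["mm"]
48. n13.live = "uykruwuvyuykz"  [S₀.acc ++ D₁.live]
49. n0.mk = 29  [B.pre + 19]
50. n0.lab = 12  [12]
51. n0.acc = "yruwu"  ["y" ++ C.cnt]

"ruwuvyuykz"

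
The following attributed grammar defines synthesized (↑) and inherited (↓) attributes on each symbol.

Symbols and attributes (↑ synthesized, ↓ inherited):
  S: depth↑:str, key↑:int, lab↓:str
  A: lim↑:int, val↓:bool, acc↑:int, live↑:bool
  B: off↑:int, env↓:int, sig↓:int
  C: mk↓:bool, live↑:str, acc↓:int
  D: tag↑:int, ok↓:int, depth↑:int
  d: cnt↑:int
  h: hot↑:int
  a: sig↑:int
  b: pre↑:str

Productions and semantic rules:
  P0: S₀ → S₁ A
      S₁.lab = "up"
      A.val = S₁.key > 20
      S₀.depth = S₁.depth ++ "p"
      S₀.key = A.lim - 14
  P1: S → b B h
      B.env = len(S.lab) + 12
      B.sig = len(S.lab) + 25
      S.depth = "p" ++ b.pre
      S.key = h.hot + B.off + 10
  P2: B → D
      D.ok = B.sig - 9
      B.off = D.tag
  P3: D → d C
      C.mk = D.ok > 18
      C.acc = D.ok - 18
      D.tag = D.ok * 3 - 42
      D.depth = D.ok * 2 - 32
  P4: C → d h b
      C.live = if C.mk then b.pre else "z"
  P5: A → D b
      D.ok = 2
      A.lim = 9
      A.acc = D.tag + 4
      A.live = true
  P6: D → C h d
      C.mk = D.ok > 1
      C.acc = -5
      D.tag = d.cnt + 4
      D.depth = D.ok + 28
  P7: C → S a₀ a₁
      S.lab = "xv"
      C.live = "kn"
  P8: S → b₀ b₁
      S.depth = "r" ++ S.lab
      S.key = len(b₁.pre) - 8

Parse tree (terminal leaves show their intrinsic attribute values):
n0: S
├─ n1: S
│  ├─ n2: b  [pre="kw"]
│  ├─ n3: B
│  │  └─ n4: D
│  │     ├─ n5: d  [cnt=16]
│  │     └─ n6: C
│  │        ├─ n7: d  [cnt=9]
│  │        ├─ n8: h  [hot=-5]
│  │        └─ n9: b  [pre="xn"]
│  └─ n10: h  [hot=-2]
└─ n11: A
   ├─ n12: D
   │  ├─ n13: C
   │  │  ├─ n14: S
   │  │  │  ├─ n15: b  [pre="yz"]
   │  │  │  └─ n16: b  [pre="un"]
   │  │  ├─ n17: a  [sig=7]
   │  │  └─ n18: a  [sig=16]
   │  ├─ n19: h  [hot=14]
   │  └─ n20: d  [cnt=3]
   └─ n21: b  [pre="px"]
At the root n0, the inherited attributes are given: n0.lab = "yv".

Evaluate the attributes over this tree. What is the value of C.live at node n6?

1. n0.lab = "yv"  [given at root]
2. n1.lab = "up"  ["up"]
3. n2.pre = "kw"  [terminal]
4. n3.env = 14  [len(S.lab) + 12]
5. n3.sig = 27  [len(S.lab) + 25]
6. n4.ok = 18  [B.sig - 9]
7. n5.cnt = 16  [terminal]
8. n6.mk = false  [D.ok > 18]
9. n6.acc = 0  [D.ok - 18]
10. n7.cnt = 9  [terminal]
11. n8.hot = -5  [terminal]
12. n9.pre = "xn"  [terminal]
13. n6.live = "z"  [if C.mk then b.pre else "z"]
14. n4.tag = 12  [D.ok * 3 - 42]
15. n4.depth = 4  [D.ok * 2 - 32]
16. n3.off = 12  [D.tag]
17. n10.hot = -2  [terminal]
18. n1.depth = "pkw"  ["p" ++ b.pre]
19. n1.key = 20  [h.hot + B.off + 10]
20. n11.val = false  [S₁.key > 20]
21. n12.ok = 2  [2]
22. n13.mk = true  [D.ok > 1]
23. n13.acc = -5  [-5]
24. n14.lab = "xv"  ["xv"]
25. n15.pre = "yz"  [terminal]
26. n16.pre = "un"  [terminal]
27. n14.depth = "rxv"  ["r" ++ S.lab]
28. n14.key = -6  [len(b₁.pre) - 8]
29. n17.sig = 7  [terminal]
30. n18.sig = 16  [terminal]
31. n13.live = "kn"  ["kn"]
32. n19.hot = 14  [terminal]
33. n20.cnt = 3  [terminal]
34. n12.tag = 7  [d.cnt + 4]
35. n12.depth = 30  [D.ok + 28]
36. n21.pre = "px"  [terminal]
37. n11.lim = 9  [9]
38. n11.acc = 11  [D.tag + 4]
39. n11.live = true  [true]
40. n0.depth = "pkwp"  [S₁.depth ++ "p"]
41. n0.key = -5  [A.lim - 14]

"z"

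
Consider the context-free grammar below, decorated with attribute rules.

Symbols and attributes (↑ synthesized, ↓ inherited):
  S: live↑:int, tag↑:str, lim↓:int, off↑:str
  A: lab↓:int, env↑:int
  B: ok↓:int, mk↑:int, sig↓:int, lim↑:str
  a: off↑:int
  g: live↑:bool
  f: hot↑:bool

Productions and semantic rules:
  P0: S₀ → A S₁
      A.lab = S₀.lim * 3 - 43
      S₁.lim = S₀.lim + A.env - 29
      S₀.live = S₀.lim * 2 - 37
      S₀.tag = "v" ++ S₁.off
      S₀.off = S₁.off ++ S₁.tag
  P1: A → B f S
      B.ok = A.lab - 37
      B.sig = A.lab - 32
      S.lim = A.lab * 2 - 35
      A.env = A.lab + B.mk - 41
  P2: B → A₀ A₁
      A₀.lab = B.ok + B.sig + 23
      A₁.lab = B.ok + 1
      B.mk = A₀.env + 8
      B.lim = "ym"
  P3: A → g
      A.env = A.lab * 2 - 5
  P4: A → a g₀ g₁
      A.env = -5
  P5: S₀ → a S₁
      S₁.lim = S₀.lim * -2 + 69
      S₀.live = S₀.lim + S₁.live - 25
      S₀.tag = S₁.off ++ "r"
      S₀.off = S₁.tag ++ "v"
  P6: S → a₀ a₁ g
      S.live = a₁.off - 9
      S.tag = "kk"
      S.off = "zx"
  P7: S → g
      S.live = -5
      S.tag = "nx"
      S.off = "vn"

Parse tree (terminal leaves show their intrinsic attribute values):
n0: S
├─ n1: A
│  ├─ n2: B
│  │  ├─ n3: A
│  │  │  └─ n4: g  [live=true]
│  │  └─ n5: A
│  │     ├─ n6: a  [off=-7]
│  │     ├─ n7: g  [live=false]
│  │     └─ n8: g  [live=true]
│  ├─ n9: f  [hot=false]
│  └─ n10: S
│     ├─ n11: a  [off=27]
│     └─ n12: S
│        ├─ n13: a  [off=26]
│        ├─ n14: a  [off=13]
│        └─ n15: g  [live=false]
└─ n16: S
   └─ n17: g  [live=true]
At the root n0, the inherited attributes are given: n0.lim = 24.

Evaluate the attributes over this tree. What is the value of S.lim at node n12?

23

1. n0.lim = 24  [given at root]
2. n1.lab = 29  [S₀.lim * 3 - 43]
3. n2.ok = -8  [A.lab - 37]
4. n2.sig = -3  [A.lab - 32]
5. n3.lab = 12  [B.ok + B.sig + 23]
6. n4.live = true  [terminal]
7. n3.env = 19  [A.lab * 2 - 5]
8. n5.lab = -7  [B.ok + 1]
9. n6.off = -7  [terminal]
10. n7.live = false  [terminal]
11. n8.live = true  [terminal]
12. n5.env = -5  [-5]
13. n2.mk = 27  [A₀.env + 8]
14. n2.lim = "ym"  ["ym"]
15. n9.hot = false  [terminal]
16. n10.lim = 23  [A.lab * 2 - 35]
17. n11.off = 27  [terminal]
18. n12.lim = 23  [S₀.lim * -2 + 69]
19. n13.off = 26  [terminal]
20. n14.off = 13  [terminal]
21. n15.live = false  [terminal]
22. n12.live = 4  [a₁.off - 9]
23. n12.tag = "kk"  ["kk"]
24. n12.off = "zx"  ["zx"]
25. n10.live = 2  [S₀.lim + S₁.live - 25]
26. n10.tag = "zxr"  [S₁.off ++ "r"]
27. n10.off = "kkv"  [S₁.tag ++ "v"]
28. n1.env = 15  [A.lab + B.mk - 41]
29. n16.lim = 10  [S₀.lim + A.env - 29]
30. n17.live = true  [terminal]
31. n16.live = -5  [-5]
32. n16.tag = "nx"  ["nx"]
33. n16.off = "vn"  ["vn"]
34. n0.live = 11  [S₀.lim * 2 - 37]
35. n0.tag = "vvn"  ["v" ++ S₁.off]
36. n0.off = "vnnx"  [S₁.off ++ S₁.tag]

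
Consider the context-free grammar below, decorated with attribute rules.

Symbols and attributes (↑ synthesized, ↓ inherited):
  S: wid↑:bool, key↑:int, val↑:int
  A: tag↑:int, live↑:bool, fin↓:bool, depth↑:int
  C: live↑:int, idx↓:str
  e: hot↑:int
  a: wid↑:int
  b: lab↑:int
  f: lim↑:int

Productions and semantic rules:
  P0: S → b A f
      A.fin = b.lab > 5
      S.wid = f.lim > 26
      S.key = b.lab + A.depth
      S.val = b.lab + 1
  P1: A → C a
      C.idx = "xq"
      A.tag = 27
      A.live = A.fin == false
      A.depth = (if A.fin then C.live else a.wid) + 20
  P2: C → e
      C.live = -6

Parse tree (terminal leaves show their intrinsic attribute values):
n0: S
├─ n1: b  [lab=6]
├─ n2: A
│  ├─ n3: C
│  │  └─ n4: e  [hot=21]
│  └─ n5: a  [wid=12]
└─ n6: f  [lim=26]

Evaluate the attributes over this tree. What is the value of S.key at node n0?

20

1. n1.lab = 6  [terminal]
2. n2.fin = true  [b.lab > 5]
3. n3.idx = "xq"  ["xq"]
4. n4.hot = 21  [terminal]
5. n3.live = -6  [-6]
6. n5.wid = 12  [terminal]
7. n2.tag = 27  [27]
8. n2.live = false  [A.fin == false]
9. n2.depth = 14  [(if A.fin then C.live else a.wid) + 20]
10. n6.lim = 26  [terminal]
11. n0.wid = false  [f.lim > 26]
12. n0.key = 20  [b.lab + A.depth]
13. n0.val = 7  [b.lab + 1]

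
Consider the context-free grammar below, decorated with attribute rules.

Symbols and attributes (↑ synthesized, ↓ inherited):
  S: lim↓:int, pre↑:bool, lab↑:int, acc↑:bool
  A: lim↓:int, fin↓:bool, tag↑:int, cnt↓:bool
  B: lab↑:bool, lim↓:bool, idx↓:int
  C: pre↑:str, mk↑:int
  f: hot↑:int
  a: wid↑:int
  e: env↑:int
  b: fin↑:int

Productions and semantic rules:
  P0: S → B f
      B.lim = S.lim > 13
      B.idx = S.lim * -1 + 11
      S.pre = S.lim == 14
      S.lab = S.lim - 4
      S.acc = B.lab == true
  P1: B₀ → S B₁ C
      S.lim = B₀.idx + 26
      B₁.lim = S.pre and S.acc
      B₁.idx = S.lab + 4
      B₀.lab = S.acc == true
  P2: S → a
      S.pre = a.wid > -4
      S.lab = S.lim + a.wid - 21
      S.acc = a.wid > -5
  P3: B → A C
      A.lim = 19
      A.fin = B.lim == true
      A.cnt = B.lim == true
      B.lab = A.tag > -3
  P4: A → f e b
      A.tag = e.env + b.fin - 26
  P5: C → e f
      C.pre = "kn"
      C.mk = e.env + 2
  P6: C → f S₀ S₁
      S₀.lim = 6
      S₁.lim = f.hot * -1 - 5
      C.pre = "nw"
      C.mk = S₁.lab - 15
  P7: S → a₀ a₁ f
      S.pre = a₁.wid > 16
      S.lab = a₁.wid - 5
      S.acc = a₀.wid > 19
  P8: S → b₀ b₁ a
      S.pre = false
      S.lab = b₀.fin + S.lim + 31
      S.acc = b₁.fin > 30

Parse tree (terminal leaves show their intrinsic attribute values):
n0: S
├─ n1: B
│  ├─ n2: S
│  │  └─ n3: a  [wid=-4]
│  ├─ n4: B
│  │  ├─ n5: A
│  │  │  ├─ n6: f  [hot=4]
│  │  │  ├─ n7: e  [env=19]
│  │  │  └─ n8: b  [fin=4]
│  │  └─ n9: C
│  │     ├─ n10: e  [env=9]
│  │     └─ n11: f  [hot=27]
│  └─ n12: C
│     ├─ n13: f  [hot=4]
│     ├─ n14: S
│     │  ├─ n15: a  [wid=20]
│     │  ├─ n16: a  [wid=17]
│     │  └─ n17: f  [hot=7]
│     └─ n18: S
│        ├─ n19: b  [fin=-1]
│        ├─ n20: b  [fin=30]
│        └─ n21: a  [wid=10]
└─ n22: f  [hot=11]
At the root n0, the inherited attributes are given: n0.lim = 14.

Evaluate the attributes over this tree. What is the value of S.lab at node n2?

-2

1. n0.lim = 14  [given at root]
2. n1.lim = true  [S.lim > 13]
3. n1.idx = -3  [S.lim * -1 + 11]
4. n2.lim = 23  [B₀.idx + 26]
5. n3.wid = -4  [terminal]
6. n2.pre = false  [a.wid > -4]
7. n2.lab = -2  [S.lim + a.wid - 21]
8. n2.acc = true  [a.wid > -5]
9. n4.lim = false  [S.pre and S.acc]
10. n4.idx = 2  [S.lab + 4]
11. n5.lim = 19  [19]
12. n5.fin = false  [B.lim == true]
13. n5.cnt = false  [B.lim == true]
14. n6.hot = 4  [terminal]
15. n7.env = 19  [terminal]
16. n8.fin = 4  [terminal]
17. n5.tag = -3  [e.env + b.fin - 26]
18. n10.env = 9  [terminal]
19. n11.hot = 27  [terminal]
20. n9.pre = "kn"  ["kn"]
21. n9.mk = 11  [e.env + 2]
22. n4.lab = false  [A.tag > -3]
23. n13.hot = 4  [terminal]
24. n14.lim = 6  [6]
25. n15.wid = 20  [terminal]
26. n16.wid = 17  [terminal]
27. n17.hot = 7  [terminal]
28. n14.pre = true  [a₁.wid > 16]
29. n14.lab = 12  [a₁.wid - 5]
30. n14.acc = true  [a₀.wid > 19]
31. n18.lim = -9  [f.hot * -1 - 5]
32. n19.fin = -1  [terminal]
33. n20.fin = 30  [terminal]
34. n21.wid = 10  [terminal]
35. n18.pre = false  [false]
36. n18.lab = 21  [b₀.fin + S.lim + 31]
37. n18.acc = false  [b₁.fin > 30]
38. n12.pre = "nw"  ["nw"]
39. n12.mk = 6  [S₁.lab - 15]
40. n1.lab = true  [S.acc == true]
41. n22.hot = 11  [terminal]
42. n0.pre = true  [S.lim == 14]
43. n0.lab = 10  [S.lim - 4]
44. n0.acc = true  [B.lab == true]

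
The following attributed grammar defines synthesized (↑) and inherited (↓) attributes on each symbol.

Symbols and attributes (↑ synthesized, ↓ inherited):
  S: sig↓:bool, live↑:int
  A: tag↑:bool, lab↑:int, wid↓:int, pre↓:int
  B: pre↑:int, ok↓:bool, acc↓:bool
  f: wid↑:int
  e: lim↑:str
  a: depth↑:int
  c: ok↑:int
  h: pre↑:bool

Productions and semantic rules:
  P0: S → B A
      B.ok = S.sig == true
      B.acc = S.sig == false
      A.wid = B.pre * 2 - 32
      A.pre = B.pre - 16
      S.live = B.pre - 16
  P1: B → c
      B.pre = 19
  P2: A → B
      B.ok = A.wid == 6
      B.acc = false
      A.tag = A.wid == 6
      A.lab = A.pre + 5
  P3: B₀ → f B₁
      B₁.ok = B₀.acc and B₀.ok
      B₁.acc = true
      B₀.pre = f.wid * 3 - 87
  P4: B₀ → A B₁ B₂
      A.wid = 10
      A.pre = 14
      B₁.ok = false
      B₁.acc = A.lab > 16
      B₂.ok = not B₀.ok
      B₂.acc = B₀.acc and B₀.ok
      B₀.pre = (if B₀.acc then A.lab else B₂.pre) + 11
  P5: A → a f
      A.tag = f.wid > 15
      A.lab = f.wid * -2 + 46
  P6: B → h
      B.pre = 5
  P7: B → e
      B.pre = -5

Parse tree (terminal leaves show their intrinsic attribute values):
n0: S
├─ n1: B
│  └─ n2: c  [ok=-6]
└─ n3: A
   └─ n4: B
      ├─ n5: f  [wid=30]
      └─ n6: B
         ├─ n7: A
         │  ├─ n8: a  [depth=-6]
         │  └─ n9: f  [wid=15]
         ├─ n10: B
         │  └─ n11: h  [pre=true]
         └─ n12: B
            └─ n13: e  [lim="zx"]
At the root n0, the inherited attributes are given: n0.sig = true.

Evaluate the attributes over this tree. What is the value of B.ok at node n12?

true

1. n0.sig = true  [given at root]
2. n1.ok = true  [S.sig == true]
3. n1.acc = false  [S.sig == false]
4. n2.ok = -6  [terminal]
5. n1.pre = 19  [19]
6. n3.wid = 6  [B.pre * 2 - 32]
7. n3.pre = 3  [B.pre - 16]
8. n4.ok = true  [A.wid == 6]
9. n4.acc = false  [false]
10. n5.wid = 30  [terminal]
11. n6.ok = false  [B₀.acc and B₀.ok]
12. n6.acc = true  [true]
13. n7.wid = 10  [10]
14. n7.pre = 14  [14]
15. n8.depth = -6  [terminal]
16. n9.wid = 15  [terminal]
17. n7.tag = false  [f.wid > 15]
18. n7.lab = 16  [f.wid * -2 + 46]
19. n10.ok = false  [false]
20. n10.acc = false  [A.lab > 16]
21. n11.pre = true  [terminal]
22. n10.pre = 5  [5]
23. n12.ok = true  [not B₀.ok]
24. n12.acc = false  [B₀.acc and B₀.ok]
25. n13.lim = "zx"  [terminal]
26. n12.pre = -5  [-5]
27. n6.pre = 27  [(if B₀.acc then A.lab else B₂.pre) + 11]
28. n4.pre = 3  [f.wid * 3 - 87]
29. n3.tag = true  [A.wid == 6]
30. n3.lab = 8  [A.pre + 5]
31. n0.live = 3  [B.pre - 16]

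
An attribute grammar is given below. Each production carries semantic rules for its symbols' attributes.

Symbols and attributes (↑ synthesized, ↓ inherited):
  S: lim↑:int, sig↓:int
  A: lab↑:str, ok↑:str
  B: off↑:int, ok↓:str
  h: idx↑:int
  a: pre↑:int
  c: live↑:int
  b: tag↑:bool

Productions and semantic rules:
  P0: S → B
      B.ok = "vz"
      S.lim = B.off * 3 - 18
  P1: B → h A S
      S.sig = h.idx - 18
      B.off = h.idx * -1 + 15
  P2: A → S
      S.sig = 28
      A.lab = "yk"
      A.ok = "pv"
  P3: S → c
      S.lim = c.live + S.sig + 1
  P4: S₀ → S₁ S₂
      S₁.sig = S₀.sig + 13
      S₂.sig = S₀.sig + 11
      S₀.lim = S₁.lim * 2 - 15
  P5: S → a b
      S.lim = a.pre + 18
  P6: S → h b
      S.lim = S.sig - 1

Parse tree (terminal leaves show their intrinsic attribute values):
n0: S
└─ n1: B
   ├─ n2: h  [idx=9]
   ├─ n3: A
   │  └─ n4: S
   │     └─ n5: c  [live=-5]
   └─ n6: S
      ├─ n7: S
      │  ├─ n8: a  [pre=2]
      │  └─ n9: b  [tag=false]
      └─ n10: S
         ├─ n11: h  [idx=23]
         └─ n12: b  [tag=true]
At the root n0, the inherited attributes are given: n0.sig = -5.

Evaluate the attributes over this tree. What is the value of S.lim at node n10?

1

1. n0.sig = -5  [given at root]
2. n1.ok = "vz"  ["vz"]
3. n2.idx = 9  [terminal]
4. n4.sig = 28  [28]
5. n5.live = -5  [terminal]
6. n4.lim = 24  [c.live + S.sig + 1]
7. n3.lab = "yk"  ["yk"]
8. n3.ok = "pv"  ["pv"]
9. n6.sig = -9  [h.idx - 18]
10. n7.sig = 4  [S₀.sig + 13]
11. n8.pre = 2  [terminal]
12. n9.tag = false  [terminal]
13. n7.lim = 20  [a.pre + 18]
14. n10.sig = 2  [S₀.sig + 11]
15. n11.idx = 23  [terminal]
16. n12.tag = true  [terminal]
17. n10.lim = 1  [S.sig - 1]
18. n6.lim = 25  [S₁.lim * 2 - 15]
19. n1.off = 6  [h.idx * -1 + 15]
20. n0.lim = 0  [B.off * 3 - 18]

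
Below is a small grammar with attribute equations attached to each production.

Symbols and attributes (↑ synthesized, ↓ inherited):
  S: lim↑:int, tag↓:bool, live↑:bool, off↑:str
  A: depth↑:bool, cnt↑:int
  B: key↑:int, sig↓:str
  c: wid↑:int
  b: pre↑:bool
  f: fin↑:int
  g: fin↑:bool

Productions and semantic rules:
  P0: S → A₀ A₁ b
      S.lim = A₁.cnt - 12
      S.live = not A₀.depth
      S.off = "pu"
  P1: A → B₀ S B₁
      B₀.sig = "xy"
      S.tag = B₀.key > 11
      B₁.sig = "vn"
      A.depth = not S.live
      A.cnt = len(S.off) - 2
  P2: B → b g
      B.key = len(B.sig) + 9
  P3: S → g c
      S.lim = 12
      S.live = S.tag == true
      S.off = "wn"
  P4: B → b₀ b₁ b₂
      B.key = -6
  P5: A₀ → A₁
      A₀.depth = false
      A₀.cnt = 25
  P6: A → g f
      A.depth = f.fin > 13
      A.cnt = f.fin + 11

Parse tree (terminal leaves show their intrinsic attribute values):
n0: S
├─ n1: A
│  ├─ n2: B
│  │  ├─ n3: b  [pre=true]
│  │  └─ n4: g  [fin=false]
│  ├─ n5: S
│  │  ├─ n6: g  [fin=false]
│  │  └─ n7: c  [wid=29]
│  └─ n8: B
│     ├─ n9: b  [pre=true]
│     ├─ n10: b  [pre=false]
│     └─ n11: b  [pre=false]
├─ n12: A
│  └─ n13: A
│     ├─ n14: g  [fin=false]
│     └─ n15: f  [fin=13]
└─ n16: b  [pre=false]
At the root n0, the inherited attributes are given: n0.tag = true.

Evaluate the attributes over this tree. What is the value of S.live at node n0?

false

1. n0.tag = true  [given at root]
2. n2.sig = "xy"  ["xy"]
3. n3.pre = true  [terminal]
4. n4.fin = false  [terminal]
5. n2.key = 11  [len(B.sig) + 9]
6. n5.tag = false  [B₀.key > 11]
7. n6.fin = false  [terminal]
8. n7.wid = 29  [terminal]
9. n5.lim = 12  [12]
10. n5.live = false  [S.tag == true]
11. n5.off = "wn"  ["wn"]
12. n8.sig = "vn"  ["vn"]
13. n9.pre = true  [terminal]
14. n10.pre = false  [terminal]
15. n11.pre = false  [terminal]
16. n8.key = -6  [-6]
17. n1.depth = true  [not S.live]
18. n1.cnt = 0  [len(S.off) - 2]
19. n14.fin = false  [terminal]
20. n15.fin = 13  [terminal]
21. n13.depth = false  [f.fin > 13]
22. n13.cnt = 24  [f.fin + 11]
23. n12.depth = false  [false]
24. n12.cnt = 25  [25]
25. n16.pre = false  [terminal]
26. n0.lim = 13  [A₁.cnt - 12]
27. n0.live = false  [not A₀.depth]
28. n0.off = "pu"  ["pu"]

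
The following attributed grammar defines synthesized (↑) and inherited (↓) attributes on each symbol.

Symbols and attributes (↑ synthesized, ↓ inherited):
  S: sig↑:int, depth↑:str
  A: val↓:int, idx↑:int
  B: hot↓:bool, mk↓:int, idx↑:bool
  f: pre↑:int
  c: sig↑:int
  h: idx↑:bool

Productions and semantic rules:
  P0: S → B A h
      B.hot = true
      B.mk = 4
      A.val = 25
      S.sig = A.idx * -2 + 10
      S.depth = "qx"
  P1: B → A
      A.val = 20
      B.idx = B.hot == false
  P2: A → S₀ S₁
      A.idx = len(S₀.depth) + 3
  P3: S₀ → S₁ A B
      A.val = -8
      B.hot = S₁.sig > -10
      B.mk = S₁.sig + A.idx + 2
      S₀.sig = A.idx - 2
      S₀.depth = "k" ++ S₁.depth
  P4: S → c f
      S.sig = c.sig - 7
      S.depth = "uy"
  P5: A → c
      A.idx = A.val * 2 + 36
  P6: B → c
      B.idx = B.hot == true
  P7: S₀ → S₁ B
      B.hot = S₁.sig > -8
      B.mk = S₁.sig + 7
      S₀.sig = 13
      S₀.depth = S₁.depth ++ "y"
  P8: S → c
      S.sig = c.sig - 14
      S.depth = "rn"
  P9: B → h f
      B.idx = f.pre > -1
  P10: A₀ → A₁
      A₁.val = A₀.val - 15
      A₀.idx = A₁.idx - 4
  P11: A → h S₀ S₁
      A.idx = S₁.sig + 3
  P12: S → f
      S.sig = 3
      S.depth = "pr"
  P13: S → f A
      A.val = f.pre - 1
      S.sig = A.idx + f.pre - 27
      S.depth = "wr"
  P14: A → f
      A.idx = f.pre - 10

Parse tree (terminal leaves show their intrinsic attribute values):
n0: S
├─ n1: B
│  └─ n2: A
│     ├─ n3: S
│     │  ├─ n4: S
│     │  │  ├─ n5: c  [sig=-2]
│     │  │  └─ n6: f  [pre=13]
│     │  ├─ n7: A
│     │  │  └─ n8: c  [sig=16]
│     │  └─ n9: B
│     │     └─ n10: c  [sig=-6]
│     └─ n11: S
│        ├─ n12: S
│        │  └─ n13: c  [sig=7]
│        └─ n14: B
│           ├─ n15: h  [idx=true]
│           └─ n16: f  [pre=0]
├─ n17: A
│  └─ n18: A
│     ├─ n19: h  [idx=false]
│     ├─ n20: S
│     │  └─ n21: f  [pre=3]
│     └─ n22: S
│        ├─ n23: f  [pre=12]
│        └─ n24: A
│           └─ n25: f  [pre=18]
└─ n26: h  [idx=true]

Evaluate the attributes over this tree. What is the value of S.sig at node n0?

1. n1.hot = true  [true]
2. n1.mk = 4  [4]
3. n2.val = 20  [20]
4. n5.sig = -2  [terminal]
5. n6.pre = 13  [terminal]
6. n4.sig = -9  [c.sig - 7]
7. n4.depth = "uy"  ["uy"]
8. n7.val = -8  [-8]
9. n8.sig = 16  [terminal]
10. n7.idx = 20  [A.val * 2 + 36]
11. n9.hot = true  [S₁.sig > -10]
12. n9.mk = 13  [S₁.sig + A.idx + 2]
13. n10.sig = -6  [terminal]
14. n9.idx = true  [B.hot == true]
15. n3.sig = 18  [A.idx - 2]
16. n3.depth = "kuy"  ["k" ++ S₁.depth]
17. n13.sig = 7  [terminal]
18. n12.sig = -7  [c.sig - 14]
19. n12.depth = "rn"  ["rn"]
20. n14.hot = true  [S₁.sig > -8]
21. n14.mk = 0  [S₁.sig + 7]
22. n15.idx = true  [terminal]
23. n16.pre = 0  [terminal]
24. n14.idx = true  [f.pre > -1]
25. n11.sig = 13  [13]
26. n11.depth = "rny"  [S₁.depth ++ "y"]
27. n2.idx = 6  [len(S₀.depth) + 3]
28. n1.idx = false  [B.hot == false]
29. n17.val = 25  [25]
30. n18.val = 10  [A₀.val - 15]
31. n19.idx = false  [terminal]
32. n21.pre = 3  [terminal]
33. n20.sig = 3  [3]
34. n20.depth = "pr"  ["pr"]
35. n23.pre = 12  [terminal]
36. n24.val = 11  [f.pre - 1]
37. n25.pre = 18  [terminal]
38. n24.idx = 8  [f.pre - 10]
39. n22.sig = -7  [A.idx + f.pre - 27]
40. n22.depth = "wr"  ["wr"]
41. n18.idx = -4  [S₁.sig + 3]
42. n17.idx = -8  [A₁.idx - 4]
43. n26.idx = true  [terminal]
44. n0.sig = 26  [A.idx * -2 + 10]
45. n0.depth = "qx"  ["qx"]

26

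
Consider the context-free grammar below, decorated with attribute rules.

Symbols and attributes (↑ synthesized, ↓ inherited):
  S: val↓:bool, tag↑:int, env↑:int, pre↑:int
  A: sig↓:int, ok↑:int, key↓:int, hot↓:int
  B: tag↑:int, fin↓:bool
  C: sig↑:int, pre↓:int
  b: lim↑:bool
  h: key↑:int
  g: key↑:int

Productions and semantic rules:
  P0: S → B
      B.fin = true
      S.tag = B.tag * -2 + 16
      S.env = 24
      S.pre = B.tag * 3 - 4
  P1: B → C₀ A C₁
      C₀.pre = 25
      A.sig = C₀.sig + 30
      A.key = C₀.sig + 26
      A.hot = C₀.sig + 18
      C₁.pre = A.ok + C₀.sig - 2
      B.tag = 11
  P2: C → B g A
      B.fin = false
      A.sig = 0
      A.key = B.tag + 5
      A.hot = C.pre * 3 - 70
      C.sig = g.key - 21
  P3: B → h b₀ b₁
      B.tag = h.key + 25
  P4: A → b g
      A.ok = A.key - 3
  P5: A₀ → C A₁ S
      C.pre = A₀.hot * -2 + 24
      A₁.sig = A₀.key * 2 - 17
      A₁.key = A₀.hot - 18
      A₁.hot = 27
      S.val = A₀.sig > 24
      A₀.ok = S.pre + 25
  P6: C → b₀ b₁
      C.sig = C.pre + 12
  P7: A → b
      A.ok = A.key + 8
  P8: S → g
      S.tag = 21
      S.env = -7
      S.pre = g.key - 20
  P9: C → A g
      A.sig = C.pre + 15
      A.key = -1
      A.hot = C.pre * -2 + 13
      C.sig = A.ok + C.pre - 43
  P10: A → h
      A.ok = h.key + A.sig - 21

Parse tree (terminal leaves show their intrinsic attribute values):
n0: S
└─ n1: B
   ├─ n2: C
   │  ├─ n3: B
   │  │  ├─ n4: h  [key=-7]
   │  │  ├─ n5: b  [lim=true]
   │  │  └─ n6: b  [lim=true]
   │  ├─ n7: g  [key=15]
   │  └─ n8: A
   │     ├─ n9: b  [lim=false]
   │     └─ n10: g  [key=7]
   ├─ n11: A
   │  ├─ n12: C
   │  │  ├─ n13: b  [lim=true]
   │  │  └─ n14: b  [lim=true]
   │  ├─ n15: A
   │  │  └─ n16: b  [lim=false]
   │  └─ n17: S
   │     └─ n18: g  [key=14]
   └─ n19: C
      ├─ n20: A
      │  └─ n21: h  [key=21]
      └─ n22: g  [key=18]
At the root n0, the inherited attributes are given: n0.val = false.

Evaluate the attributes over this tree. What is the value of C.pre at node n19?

11

1. n0.val = false  [given at root]
2. n1.fin = true  [true]
3. n2.pre = 25  [25]
4. n3.fin = false  [false]
5. n4.key = -7  [terminal]
6. n5.lim = true  [terminal]
7. n6.lim = true  [terminal]
8. n3.tag = 18  [h.key + 25]
9. n7.key = 15  [terminal]
10. n8.sig = 0  [0]
11. n8.key = 23  [B.tag + 5]
12. n8.hot = 5  [C.pre * 3 - 70]
13. n9.lim = false  [terminal]
14. n10.key = 7  [terminal]
15. n8.ok = 20  [A.key - 3]
16. n2.sig = -6  [g.key - 21]
17. n11.sig = 24  [C₀.sig + 30]
18. n11.key = 20  [C₀.sig + 26]
19. n11.hot = 12  [C₀.sig + 18]
20. n12.pre = 0  [A₀.hot * -2 + 24]
21. n13.lim = true  [terminal]
22. n14.lim = true  [terminal]
23. n12.sig = 12  [C.pre + 12]
24. n15.sig = 23  [A₀.key * 2 - 17]
25. n15.key = -6  [A₀.hot - 18]
26. n15.hot = 27  [27]
27. n16.lim = false  [terminal]
28. n15.ok = 2  [A.key + 8]
29. n17.val = false  [A₀.sig > 24]
30. n18.key = 14  [terminal]
31. n17.tag = 21  [21]
32. n17.env = -7  [-7]
33. n17.pre = -6  [g.key - 20]
34. n11.ok = 19  [S.pre + 25]
35. n19.pre = 11  [A.ok + C₀.sig - 2]
36. n20.sig = 26  [C.pre + 15]
37. n20.key = -1  [-1]
38. n20.hot = -9  [C.pre * -2 + 13]
39. n21.key = 21  [terminal]
40. n20.ok = 26  [h.key + A.sig - 21]
41. n22.key = 18  [terminal]
42. n19.sig = -6  [A.ok + C.pre - 43]
43. n1.tag = 11  [11]
44. n0.tag = -6  [B.tag * -2 + 16]
45. n0.env = 24  [24]
46. n0.pre = 29  [B.tag * 3 - 4]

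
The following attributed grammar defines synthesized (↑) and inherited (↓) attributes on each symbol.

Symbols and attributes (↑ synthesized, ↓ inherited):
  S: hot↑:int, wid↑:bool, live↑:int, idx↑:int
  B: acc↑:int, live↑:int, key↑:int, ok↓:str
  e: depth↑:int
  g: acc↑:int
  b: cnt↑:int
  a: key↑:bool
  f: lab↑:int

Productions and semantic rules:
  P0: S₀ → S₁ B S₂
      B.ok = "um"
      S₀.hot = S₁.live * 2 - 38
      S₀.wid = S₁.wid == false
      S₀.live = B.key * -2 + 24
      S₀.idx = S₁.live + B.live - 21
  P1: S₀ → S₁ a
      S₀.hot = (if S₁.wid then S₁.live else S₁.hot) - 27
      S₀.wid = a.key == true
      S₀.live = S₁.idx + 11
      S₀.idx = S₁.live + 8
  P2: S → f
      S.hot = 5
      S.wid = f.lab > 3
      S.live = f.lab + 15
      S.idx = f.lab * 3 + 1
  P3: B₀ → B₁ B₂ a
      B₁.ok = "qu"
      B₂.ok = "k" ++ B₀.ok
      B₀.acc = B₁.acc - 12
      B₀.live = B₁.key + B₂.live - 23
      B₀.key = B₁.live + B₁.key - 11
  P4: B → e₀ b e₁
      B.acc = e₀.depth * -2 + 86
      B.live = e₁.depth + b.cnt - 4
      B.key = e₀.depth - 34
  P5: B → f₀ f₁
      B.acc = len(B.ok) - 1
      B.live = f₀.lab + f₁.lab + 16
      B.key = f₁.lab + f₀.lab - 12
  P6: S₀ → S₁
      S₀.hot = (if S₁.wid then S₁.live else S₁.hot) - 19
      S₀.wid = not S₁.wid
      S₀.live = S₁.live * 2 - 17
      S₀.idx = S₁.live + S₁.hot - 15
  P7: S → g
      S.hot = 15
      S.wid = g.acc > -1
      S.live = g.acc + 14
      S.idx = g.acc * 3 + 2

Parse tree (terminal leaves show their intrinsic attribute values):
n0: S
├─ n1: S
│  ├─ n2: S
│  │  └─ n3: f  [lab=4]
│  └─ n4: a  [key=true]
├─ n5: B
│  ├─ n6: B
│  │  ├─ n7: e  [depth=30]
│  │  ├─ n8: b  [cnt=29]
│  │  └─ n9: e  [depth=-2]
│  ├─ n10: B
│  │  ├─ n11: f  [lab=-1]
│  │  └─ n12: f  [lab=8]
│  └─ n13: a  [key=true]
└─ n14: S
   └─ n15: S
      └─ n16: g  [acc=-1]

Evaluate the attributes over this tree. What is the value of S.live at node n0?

1. n3.lab = 4  [terminal]
2. n2.hot = 5  [5]
3. n2.wid = true  [f.lab > 3]
4. n2.live = 19  [f.lab + 15]
5. n2.idx = 13  [f.lab * 3 + 1]
6. n4.key = true  [terminal]
7. n1.hot = -8  [(if S₁.wid then S₁.live else S₁.hot) - 27]
8. n1.wid = true  [a.key == true]
9. n1.live = 24  [S₁.idx + 11]
10. n1.idx = 27  [S₁.live + 8]
11. n5.ok = "um"  ["um"]
12. n6.ok = "qu"  ["qu"]
13. n7.depth = 30  [terminal]
14. n8.cnt = 29  [terminal]
15. n9.depth = -2  [terminal]
16. n6.acc = 26  [e₀.depth * -2 + 86]
17. n6.live = 23  [e₁.depth + b.cnt - 4]
18. n6.key = -4  [e₀.depth - 34]
19. n10.ok = "kum"  ["k" ++ B₀.ok]
20. n11.lab = -1  [terminal]
21. n12.lab = 8  [terminal]
22. n10.acc = 2  [len(B.ok) - 1]
23. n10.live = 23  [f₀.lab + f₁.lab + 16]
24. n10.key = -5  [f₁.lab + f₀.lab - 12]
25. n13.key = true  [terminal]
26. n5.acc = 14  [B₁.acc - 12]
27. n5.live = -4  [B₁.key + B₂.live - 23]
28. n5.key = 8  [B₁.live + B₁.key - 11]
29. n16.acc = -1  [terminal]
30. n15.hot = 15  [15]
31. n15.wid = false  [g.acc > -1]
32. n15.live = 13  [g.acc + 14]
33. n15.idx = -1  [g.acc * 3 + 2]
34. n14.hot = -4  [(if S₁.wid then S₁.live else S₁.hot) - 19]
35. n14.wid = true  [not S₁.wid]
36. n14.live = 9  [S₁.live * 2 - 17]
37. n14.idx = 13  [S₁.live + S₁.hot - 15]
38. n0.hot = 10  [S₁.live * 2 - 38]
39. n0.wid = false  [S₁.wid == false]
40. n0.live = 8  [B.key * -2 + 24]
41. n0.idx = -1  [S₁.live + B.live - 21]

8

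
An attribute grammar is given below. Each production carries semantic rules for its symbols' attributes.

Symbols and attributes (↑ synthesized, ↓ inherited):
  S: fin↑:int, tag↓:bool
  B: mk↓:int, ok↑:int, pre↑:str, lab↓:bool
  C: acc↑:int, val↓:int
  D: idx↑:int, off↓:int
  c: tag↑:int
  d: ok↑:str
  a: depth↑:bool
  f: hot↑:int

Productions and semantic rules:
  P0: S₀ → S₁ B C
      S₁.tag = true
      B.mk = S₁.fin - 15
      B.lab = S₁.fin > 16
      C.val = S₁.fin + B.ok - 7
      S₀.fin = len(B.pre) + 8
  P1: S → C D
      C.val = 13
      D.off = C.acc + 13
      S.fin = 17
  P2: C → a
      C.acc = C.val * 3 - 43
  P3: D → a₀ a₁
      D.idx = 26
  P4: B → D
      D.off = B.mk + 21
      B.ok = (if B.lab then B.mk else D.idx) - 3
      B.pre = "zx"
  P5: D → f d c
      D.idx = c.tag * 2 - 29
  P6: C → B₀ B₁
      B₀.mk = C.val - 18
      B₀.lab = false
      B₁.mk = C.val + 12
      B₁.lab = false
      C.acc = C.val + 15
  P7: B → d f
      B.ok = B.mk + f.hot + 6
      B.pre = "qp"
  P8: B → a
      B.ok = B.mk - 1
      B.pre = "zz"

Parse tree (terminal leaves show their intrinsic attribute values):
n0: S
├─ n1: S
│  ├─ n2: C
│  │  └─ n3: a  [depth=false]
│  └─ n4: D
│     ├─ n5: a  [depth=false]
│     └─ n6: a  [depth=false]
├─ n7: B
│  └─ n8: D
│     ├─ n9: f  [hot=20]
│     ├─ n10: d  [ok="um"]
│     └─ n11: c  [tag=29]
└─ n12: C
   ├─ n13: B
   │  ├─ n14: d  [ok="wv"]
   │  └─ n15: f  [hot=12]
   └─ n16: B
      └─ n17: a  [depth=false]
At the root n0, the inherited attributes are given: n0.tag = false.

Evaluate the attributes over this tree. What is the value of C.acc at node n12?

24

1. n0.tag = false  [given at root]
2. n1.tag = true  [true]
3. n2.val = 13  [13]
4. n3.depth = false  [terminal]
5. n2.acc = -4  [C.val * 3 - 43]
6. n4.off = 9  [C.acc + 13]
7. n5.depth = false  [terminal]
8. n6.depth = false  [terminal]
9. n4.idx = 26  [26]
10. n1.fin = 17  [17]
11. n7.mk = 2  [S₁.fin - 15]
12. n7.lab = true  [S₁.fin > 16]
13. n8.off = 23  [B.mk + 21]
14. n9.hot = 20  [terminal]
15. n10.ok = "um"  [terminal]
16. n11.tag = 29  [terminal]
17. n8.idx = 29  [c.tag * 2 - 29]
18. n7.ok = -1  [(if B.lab then B.mk else D.idx) - 3]
19. n7.pre = "zx"  ["zx"]
20. n12.val = 9  [S₁.fin + B.ok - 7]
21. n13.mk = -9  [C.val - 18]
22. n13.lab = false  [false]
23. n14.ok = "wv"  [terminal]
24. n15.hot = 12  [terminal]
25. n13.ok = 9  [B.mk + f.hot + 6]
26. n13.pre = "qp"  ["qp"]
27. n16.mk = 21  [C.val + 12]
28. n16.lab = false  [false]
29. n17.depth = false  [terminal]
30. n16.ok = 20  [B.mk - 1]
31. n16.pre = "zz"  ["zz"]
32. n12.acc = 24  [C.val + 15]
33. n0.fin = 10  [len(B.pre) + 8]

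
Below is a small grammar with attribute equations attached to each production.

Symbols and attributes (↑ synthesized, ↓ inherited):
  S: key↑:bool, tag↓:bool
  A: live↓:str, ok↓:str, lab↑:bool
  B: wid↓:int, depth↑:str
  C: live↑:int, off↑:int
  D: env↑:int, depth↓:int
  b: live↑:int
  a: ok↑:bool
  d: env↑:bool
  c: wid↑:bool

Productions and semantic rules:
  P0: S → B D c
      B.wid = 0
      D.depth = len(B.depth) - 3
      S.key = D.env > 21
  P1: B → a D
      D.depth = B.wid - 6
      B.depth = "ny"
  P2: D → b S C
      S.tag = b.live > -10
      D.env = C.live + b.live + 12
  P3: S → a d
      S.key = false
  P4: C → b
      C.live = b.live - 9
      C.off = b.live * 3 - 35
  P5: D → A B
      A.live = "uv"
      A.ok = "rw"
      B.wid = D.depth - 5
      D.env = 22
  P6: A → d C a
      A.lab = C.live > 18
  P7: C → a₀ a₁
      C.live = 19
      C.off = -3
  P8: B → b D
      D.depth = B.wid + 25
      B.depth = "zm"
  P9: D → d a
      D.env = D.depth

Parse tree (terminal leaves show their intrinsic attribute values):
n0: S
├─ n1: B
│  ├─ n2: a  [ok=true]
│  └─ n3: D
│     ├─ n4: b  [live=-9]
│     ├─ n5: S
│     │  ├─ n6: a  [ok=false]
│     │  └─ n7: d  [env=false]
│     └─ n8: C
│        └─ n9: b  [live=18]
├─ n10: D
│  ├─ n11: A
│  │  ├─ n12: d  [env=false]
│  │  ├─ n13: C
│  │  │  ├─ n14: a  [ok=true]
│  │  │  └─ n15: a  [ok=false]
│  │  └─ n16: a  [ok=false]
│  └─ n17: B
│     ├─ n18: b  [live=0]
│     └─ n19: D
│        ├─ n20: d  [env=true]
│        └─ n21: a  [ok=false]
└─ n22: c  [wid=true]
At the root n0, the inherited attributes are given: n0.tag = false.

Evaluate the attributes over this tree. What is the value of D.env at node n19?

19

1. n0.tag = false  [given at root]
2. n1.wid = 0  [0]
3. n2.ok = true  [terminal]
4. n3.depth = -6  [B.wid - 6]
5. n4.live = -9  [terminal]
6. n5.tag = true  [b.live > -10]
7. n6.ok = false  [terminal]
8. n7.env = false  [terminal]
9. n5.key = false  [false]
10. n9.live = 18  [terminal]
11. n8.live = 9  [b.live - 9]
12. n8.off = 19  [b.live * 3 - 35]
13. n3.env = 12  [C.live + b.live + 12]
14. n1.depth = "ny"  ["ny"]
15. n10.depth = -1  [len(B.depth) - 3]
16. n11.live = "uv"  ["uv"]
17. n11.ok = "rw"  ["rw"]
18. n12.env = false  [terminal]
19. n14.ok = true  [terminal]
20. n15.ok = false  [terminal]
21. n13.live = 19  [19]
22. n13.off = -3  [-3]
23. n16.ok = false  [terminal]
24. n11.lab = true  [C.live > 18]
25. n17.wid = -6  [D.depth - 5]
26. n18.live = 0  [terminal]
27. n19.depth = 19  [B.wid + 25]
28. n20.env = true  [terminal]
29. n21.ok = false  [terminal]
30. n19.env = 19  [D.depth]
31. n17.depth = "zm"  ["zm"]
32. n10.env = 22  [22]
33. n22.wid = true  [terminal]
34. n0.key = true  [D.env > 21]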